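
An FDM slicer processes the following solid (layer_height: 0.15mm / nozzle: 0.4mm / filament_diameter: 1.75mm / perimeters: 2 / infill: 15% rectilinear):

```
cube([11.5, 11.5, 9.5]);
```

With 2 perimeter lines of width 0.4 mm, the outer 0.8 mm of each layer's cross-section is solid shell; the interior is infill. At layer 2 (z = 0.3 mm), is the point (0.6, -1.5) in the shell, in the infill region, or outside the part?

outside

At z = 0.3 mm: the 11.5×11.5 cube contributes its full rectangle. Overall, the cross-section is a single solid region. The nearest boundary edge runs (0.00, 0.00)→(11.50, 0.00); distance from the point to it = 1.50 mm. The point is not inside any of the regions above, so it lies outside the cross-section (1.50 mm from the nearest boundary).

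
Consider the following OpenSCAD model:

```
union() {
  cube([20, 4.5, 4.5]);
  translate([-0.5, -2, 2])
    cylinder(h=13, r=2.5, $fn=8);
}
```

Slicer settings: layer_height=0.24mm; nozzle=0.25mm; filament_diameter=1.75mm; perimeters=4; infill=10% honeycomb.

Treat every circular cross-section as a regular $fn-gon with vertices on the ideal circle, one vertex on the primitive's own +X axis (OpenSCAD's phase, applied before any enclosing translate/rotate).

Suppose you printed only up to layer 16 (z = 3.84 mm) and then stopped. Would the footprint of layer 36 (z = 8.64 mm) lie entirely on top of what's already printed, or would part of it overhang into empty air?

entirely on top

Compare the two slices. At z = 3.84: the cube is present — its section is the full 20×4.5 rectangle (area 90.00 mm²); the r=2.5 cylinder at (-0.5, -2) contributes a regular 8-gon of circumradius 2.5 (area = (8/2)·2.500²·sin(360°/8) = 17.68 mm²); Combining (union): the regions partially overlap — summed areas 107.68 mm² minus the doubly-counted overlap 0.10 mm² gives 107.57 mm² — area = 107.57 mm². At z = 8.64: the cube is absent (z outside [0, 4.5]); the cylinder at (-0.5, -2): section is a regular 8-gon, circumradius r=2.5 (area = (8/2)·2.500²·sin(360°/8) = 17.68 mm²); Merging all regions: only the r=2.5 cylinder at (-0.5, -2) is present, so the union is just that shape — area = 17.68 mm². Checking containment: the cross-section at z = 8.64 is a subset of the cross-section at z = 3.84.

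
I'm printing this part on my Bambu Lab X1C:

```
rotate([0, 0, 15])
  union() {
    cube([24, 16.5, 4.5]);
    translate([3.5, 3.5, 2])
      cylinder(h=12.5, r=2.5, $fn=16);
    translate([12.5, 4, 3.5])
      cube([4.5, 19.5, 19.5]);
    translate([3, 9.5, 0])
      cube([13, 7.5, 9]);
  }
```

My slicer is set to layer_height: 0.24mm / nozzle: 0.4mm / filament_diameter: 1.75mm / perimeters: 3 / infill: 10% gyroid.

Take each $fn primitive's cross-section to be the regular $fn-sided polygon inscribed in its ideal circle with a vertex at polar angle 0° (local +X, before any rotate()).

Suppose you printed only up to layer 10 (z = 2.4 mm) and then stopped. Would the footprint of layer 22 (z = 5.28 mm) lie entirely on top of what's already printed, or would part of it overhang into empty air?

part overhangs

Compare the two slices. At z = 2.4: the cube (footprint 24×16.5) is included at this height (area 396.00 mm²); the r=2.5 cylinder at (3.5, 3.5) contributes a regular 16-gon of circumradius 2.5 (area = (16/2)·2.500²·sin(360°/16) = 19.13 mm²); the cube at (12.5, 4) does not reach this height (z outside [3.5, 23]); the cube at (3, 9.5) is present — its section is the full 13×7.5 rectangle (area 97.50 mm²); Taking the union: the regions partially overlap — summed areas 512.63 mm² minus the doubly-counted overlap 110.13 mm² gives 402.50 mm² — area = 402.50 mm²; (whole slice rotated 15° about Z — lengths, areas and connectivity unchanged). At z = 5.28: the cube does not reach this height (z outside [0, 4.5]); the r=2.5 cylinder at (3.5, 3.5) contributes a regular 16-gon of circumradius 2.5 (area = (16/2)·2.500²·sin(360°/16) = 19.13 mm²); the cube at (12.5, 4) (footprint 4.5×19.5) is included at this height (area 87.75 mm²); the cube at (3, 9.5) is present — its section is the full 13×7.5 rectangle (area 97.50 mm²); Combining (union): the regions partially overlap — summed areas 204.38 mm² minus the doubly-counted overlap 26.25 mm² gives 178.13 mm² — area = 178.13 mm²; (whole slice rotated 15° about Z — lengths, areas and connectivity unchanged). Checking containment: at z = 5.28 the cross-section extends beyond the z = 2.4 cross-section by about 29.75 mm².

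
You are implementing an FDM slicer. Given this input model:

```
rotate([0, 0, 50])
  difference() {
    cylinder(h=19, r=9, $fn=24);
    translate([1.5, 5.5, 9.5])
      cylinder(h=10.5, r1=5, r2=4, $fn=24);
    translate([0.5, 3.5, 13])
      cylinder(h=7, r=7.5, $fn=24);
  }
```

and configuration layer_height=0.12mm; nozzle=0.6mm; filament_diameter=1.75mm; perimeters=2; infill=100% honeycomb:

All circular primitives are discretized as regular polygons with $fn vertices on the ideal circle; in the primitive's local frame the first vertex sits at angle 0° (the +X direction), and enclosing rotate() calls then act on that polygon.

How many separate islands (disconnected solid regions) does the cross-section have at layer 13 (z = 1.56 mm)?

At z = 1.56 mm: the cylinder: section is a regular 24-gon, circumradius r=9; the cone at (1.5, 5.5) is absent (z outside [9.5, 20]); the cylinder at (0.5, 3.5) is not intersected at this z (z outside [13, 20]); After the difference (first − rest): none of the subtracted shapes is present at this height, so the r=9 cylinder is unchanged — 1 connected region; (whole slice rotated 50° about Z — lengths, areas and connectivity unchanged). Overall, the cross-section is a single solid region. Island count = 1.

1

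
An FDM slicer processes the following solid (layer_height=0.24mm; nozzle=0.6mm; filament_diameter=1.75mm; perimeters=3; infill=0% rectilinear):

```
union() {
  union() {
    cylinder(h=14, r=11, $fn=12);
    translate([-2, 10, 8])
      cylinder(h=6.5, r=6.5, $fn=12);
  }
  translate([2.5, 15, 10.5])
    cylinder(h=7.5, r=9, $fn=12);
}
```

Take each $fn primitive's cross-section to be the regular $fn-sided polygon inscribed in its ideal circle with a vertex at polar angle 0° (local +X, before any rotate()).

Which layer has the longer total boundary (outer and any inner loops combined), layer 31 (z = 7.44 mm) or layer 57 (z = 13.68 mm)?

layer 57 (z = 13.68 mm)

Layer 31 (z = 7.44): the r=11 cylinder contributes a regular 12-gon of circumradius 11 (perimeter = 2·12·11.000·sin(180°/12) = 68.33 mm); the cylinder at (-2, 10) does not reach this height (z outside [8, 14.5]); Taking the union: only the r=11 cylinder is present, so the union is just that shape — boundary = 68.33 mm; the cylinder at (2.5, 15) does not reach this height (z outside [10.5, 18]); Taking the union: only that combined region is present, so the union is just that shape — boundary = 68.33 mm. So its perimeter = 68.33 mm. Layer 57 (z = 13.68): the r=11 cylinder gives a regular 12-gon of circumradius 11 (constant along its height) (perimeter = 2·12·11.000·sin(180°/12) = 68.33 mm); the r=6.5 cylinder at (-2, 10) contributes a regular 12-gon of circumradius 6.5 (perimeter = 2·12·6.500·sin(180°/12) = 40.38 mm); Taking the union: the regions partially overlap (shared area 61.97 mm²), so the edge portions inside another operand are dropped and the merged outline is re-measured after clipping — boundary = 78.05 mm; the r=9 cylinder at (2.5, 15) gives a regular 12-gon of circumradius 9 (constant along its height) (perimeter = 2·12·9.000·sin(180°/12) = 55.90 mm); Merging all regions: the regions partially overlap (shared area 86.72 mm²), so the edge portions inside another operand are dropped and the merged outline is re-measured after clipping — boundary = 96.21 mm. So its perimeter = 96.21 mm. Layer 57 is larger (96.21 vs 68.33 mm).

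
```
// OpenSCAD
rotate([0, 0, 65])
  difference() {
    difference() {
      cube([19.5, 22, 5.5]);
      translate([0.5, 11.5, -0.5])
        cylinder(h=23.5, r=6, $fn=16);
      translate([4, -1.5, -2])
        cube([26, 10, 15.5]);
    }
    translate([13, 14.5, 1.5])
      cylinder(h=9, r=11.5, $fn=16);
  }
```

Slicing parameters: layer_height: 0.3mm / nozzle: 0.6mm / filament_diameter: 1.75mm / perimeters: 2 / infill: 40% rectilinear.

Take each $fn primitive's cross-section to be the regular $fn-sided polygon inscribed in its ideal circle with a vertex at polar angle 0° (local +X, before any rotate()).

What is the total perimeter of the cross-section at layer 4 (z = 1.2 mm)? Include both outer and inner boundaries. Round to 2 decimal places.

At z = 1.2 mm: the cube is present — its section is the full 19.5×22 rectangle (perimeter 83.00 mm); the r=6 cylinder at (0.5, 11.5) contributes a regular 16-gon of circumradius 6 (perimeter = 2·16·6.000·sin(180°/16) = 37.46 mm); the cube at (4, -1.5) (footprint 26×10) is included at this height (perimeter 72.00 mm); Subtracting the remaining from the first: starting from the 19.5×22 cube, the r=6 cylinder at (0.5, 11.5) partially overlaps it — only the 61.06 mm² overlap (of its 110.21 mm²) is removed, clipping the outline; the 26×10 cube at (4, -1.5) partially overlaps it — only the 130.13 mm² overlap (of its 260.00 mm²) is removed, clipping the outline — boundary = 85.25 mm; the cylinder at (13, 14.5) is not intersected at this z (z outside [1.5, 10.5]); Subtracting the remaining from the first: none of the subtracted shapes is present at this height, so that combined region is unchanged — boundary = 85.25 mm; (whole slice rotated 65° about Z — lengths, areas and connectivity unchanged). Overall, the cross-section has 2 separate islands. Total boundary length (outer) = 85.25 mm.

85.25 mm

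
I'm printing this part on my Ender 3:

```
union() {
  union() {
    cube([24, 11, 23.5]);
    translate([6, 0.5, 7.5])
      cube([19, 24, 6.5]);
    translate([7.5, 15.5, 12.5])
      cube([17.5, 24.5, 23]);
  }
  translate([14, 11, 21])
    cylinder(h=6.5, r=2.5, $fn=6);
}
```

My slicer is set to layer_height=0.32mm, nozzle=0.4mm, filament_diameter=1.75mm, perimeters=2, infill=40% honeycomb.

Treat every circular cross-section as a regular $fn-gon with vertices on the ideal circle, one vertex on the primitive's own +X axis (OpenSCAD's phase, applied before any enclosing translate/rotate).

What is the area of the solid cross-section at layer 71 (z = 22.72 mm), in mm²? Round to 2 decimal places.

700.87 mm²

At z = 22.72 mm: the cube is present — its section is the full 24×11 rectangle (area 264.00 mm²); the cube at (6, 0.5) is absent (z outside [7.5, 14]); the cube at (7.5, 15.5) (footprint 17.5×24.5) is included at this height (area 428.75 mm²); Taking the union: the 2 present regions are separate (no shared area or edge), so areas and boundary lengths simply add and each stays a separate island — area = 692.75 mm²; the r=2.5 cylinder at (14, 11) gives a regular 6-gon of circumradius 2.5 (constant along its height) (area = (6/2)·2.500²·sin(360°/6) = 16.24 mm²); Combining (union): the regions partially overlap — summed areas 708.99 mm² minus the doubly-counted overlap 8.12 mm² gives 700.87 mm² — area = 700.87 mm². Overall, the cross-section has 2 separate islands. Net area = 700.87 mm².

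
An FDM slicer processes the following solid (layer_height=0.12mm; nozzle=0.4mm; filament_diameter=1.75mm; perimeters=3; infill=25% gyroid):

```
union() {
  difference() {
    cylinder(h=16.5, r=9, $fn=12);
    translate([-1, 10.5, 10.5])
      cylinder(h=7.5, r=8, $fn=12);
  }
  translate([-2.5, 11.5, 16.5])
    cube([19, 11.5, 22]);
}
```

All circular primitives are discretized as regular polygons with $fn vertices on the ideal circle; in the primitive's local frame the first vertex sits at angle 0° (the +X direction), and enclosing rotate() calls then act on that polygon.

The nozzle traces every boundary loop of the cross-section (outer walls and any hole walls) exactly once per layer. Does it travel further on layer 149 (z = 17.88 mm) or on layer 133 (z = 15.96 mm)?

Layer 149 (z = 17.88): the cylinder is not intersected at this z (z outside [0, 16.5]); the r=8 cylinder at (-1, 10.5) gives a regular 12-gon of circumradius 8 (constant along its height) (perimeter = 2·12·8.000·sin(180°/12) = 49.69 mm); After the difference (first − rest): the first operand is absent here, so nothing remains; the cube at (-2.5, 11.5) (footprint 19×11.5) is included at this height (perimeter 61.00 mm); Merging all regions: only the 19×11.5 cube at (-2.5, 11.5) is present, so the union is just that shape — boundary = 61.00 mm. So its perimeter = 61.00 mm. Layer 133 (z = 15.96): the cylinder: section is a regular 12-gon, circumradius r=9 (perimeter = 2·12·9.000·sin(180°/12) = 55.90 mm); the r=8 cylinder at (-1, 10.5) contributes a regular 12-gon of circumradius 8 (perimeter = 2·12·8.000·sin(180°/12) = 49.69 mm); Subtracting the remaining from the first: starting from the r=9 cylinder, the r=8 cylinder at (-1, 10.5) partially overlaps it — only the 53.89 mm² overlap (of its 192.00 mm²) is removed, clipping the outline — boundary = 56.28 mm; the cube at (-2.5, 11.5) is not intersected at this z (z outside [16.5, 38.5]); Taking the union: only the result so far is present, so the union is just that shape — boundary = 56.28 mm. So its perimeter = 56.28 mm. Layer 149 is larger (61.00 vs 56.28 mm).

layer 149 (z = 17.88 mm)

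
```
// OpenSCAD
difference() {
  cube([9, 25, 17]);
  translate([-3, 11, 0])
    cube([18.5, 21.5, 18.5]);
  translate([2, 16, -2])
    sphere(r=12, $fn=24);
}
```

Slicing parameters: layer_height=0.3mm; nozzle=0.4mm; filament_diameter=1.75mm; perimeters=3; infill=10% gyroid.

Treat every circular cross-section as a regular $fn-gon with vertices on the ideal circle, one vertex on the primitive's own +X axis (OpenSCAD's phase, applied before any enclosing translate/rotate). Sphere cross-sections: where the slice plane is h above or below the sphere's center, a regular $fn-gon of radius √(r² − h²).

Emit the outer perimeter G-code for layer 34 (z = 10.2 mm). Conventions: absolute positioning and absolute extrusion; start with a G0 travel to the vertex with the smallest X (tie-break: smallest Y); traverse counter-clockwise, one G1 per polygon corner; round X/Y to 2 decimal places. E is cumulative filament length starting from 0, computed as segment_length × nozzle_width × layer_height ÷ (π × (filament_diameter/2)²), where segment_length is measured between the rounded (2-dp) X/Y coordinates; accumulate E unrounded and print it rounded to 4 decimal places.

G0 X0.00 Y0.00 Z10.20
G1 X9.00 Y0.00 E0.4490
G1 X9.00 Y11.00 E0.9978
G1 X0.00 Y11.00 E1.4468
G1 X0.00 Y0.00 E1.9956

At z = 10.2 mm: the 9×25 cube contributes its full rectangle; the cube at (-3, 11) is present — its section is the full 18.5×21.5 rectangle; the sphere at (2, 16) does not reach this height (|z−center|=12.200 > r=12); Taking the first minus the rest: starting from the 9×25 cube, the 18.5×21.5 cube at (-3, 11) partially overlaps it — only the 126.00 mm² overlap (of its 397.75 mm²) is removed, clipping the outline — 1 connected region. The outline is a single polygon with 4 vertices. Extrusion per mm of travel: 0.4 × 0.3 / (π × 0.875²) = 0.049890. Accumulating E over each segment gives final E = 1.9956.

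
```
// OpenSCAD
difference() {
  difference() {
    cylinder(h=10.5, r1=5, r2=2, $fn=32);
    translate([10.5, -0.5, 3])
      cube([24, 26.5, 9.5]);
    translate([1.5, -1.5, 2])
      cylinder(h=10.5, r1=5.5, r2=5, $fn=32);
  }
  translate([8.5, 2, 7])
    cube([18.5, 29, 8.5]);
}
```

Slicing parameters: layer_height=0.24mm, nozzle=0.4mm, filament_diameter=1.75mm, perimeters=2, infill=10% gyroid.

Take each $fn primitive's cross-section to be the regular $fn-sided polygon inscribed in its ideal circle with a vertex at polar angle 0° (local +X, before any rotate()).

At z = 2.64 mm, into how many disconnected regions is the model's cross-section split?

1

At z = 2.64 mm: the cone contributes a regular 32-gon of circumradius 4.246 (interpolated between r1=5 and r2=2 at t=0.251); the cube at (10.5, -0.5) is absent (z outside [3, 12.5]); the cone at (1.5, -1.5) contributes a regular 32-gon of circumradius 5.470 (interpolated between r1=5.5 and r2=5 at t=0.061); Subtracting the remaining from the first: starting from the cone, the cone at (1.5, -1.5) partially overlaps it — only the 50.87 mm² overlap (of its 93.38 mm²) is removed, clipping the outline — 1 connected region; the cube at (8.5, 2) is absent (z outside [7, 15.5]); Subtracting the remaining from the first: none of the subtracted shapes is present at this height, so the result so far is unchanged — 1 connected region. The result has 1 disconnected region.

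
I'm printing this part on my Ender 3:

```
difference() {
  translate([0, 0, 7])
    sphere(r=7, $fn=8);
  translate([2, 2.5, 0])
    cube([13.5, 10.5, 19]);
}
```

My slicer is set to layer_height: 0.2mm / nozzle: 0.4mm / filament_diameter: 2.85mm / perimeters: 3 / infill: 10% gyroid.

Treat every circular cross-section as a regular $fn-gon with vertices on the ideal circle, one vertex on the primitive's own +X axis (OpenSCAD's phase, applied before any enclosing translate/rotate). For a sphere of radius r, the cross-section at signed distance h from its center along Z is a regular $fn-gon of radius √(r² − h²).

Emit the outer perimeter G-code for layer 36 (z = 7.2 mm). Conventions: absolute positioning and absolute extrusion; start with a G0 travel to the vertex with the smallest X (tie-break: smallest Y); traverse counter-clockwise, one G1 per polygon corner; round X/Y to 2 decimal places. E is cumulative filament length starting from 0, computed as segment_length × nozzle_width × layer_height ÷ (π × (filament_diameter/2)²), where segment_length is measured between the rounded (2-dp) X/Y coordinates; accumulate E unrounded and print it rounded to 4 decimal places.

G0 X-7.00 Y0.00 Z7.20
G1 X-4.95 Y-4.95 E0.0672
G1 X0.00 Y-7.00 E0.1344
G1 X4.95 Y-4.95 E0.2016
G1 X7.00 Y0.00 E0.2688
G1 X5.96 Y2.50 E0.3027
G1 X2.00 Y2.50 E0.3524
G1 X2.00 Y6.17 E0.3984
G1 X0.00 Y7.00 E0.4255
G1 X-4.95 Y4.95 E0.4927
G1 X-7.00 Y0.00 E0.5599

At z = 7.2 mm: the r=7 sphere contributes a regular 8-gon of circumradius √(7²−0.2²) = 6.997; the cube at (2, 2.5) (footprint 13.5×10.5) is included at this height; After the difference (first − rest): starting from the r=7 sphere, the 13.5×10.5 cube at (2, 2.5) partially overlaps it — only the 10.26 mm² overlap (of its 141.75 mm²) is removed, clipping the outline — 1 connected region. The outline is a single polygon with 10 vertices. Extrusion per mm of travel: 0.4 × 0.2 / (π × 1.425²) = 0.012540. Accumulating E over each segment gives final E = 0.5599.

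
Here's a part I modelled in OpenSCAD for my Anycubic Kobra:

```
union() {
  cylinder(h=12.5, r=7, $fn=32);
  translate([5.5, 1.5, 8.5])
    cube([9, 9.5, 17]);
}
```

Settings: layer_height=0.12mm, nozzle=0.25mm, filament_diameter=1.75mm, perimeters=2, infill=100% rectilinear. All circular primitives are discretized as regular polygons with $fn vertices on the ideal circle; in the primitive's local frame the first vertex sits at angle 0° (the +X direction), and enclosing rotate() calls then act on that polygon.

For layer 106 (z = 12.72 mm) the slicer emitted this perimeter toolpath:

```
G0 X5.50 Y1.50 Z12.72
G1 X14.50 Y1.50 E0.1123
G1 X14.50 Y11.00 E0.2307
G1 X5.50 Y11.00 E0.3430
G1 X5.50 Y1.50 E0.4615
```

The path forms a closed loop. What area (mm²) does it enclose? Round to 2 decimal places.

Apply the shoelace formula to the sequence of (X, Y) vertices; enclosed area = 85.50 mm².

85.50 mm²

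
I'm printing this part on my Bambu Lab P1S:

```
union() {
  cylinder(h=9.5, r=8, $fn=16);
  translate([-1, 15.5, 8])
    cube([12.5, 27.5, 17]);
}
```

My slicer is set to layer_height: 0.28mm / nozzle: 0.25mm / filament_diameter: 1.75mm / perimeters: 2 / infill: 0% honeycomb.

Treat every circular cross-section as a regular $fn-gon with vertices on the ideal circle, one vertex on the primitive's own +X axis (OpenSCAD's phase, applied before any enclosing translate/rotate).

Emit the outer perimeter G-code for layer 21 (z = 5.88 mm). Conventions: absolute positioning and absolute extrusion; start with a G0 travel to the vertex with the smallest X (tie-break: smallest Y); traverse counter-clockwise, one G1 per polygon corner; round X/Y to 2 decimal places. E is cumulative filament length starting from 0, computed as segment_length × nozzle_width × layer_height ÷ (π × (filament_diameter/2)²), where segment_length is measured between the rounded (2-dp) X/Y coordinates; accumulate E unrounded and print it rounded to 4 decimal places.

At z = 5.88 mm: the r=8 cylinder contributes a regular 16-gon of circumradius 8; the cube at (-1, 15.5) is absent (z outside [8, 25]); Merging all regions: only the r=8 cylinder is present, so the union is just that shape — 1 connected region. The outline is a single polygon with 16 vertices. Extrusion per mm of travel: 0.25 × 0.28 / (π × 0.875²) = 0.029103. Accumulating E over each segment gives final E = 1.4535.

G0 X-8.00 Y0.00 Z5.88
G1 X-7.39 Y-3.06 E0.0908
G1 X-5.66 Y-5.66 E0.1817
G1 X-3.06 Y-7.39 E0.2726
G1 X0.00 Y-8.00 E0.3634
G1 X3.06 Y-7.39 E0.4542
G1 X5.66 Y-5.66 E0.5451
G1 X7.39 Y-3.06 E0.6360
G1 X8.00 Y0.00 E0.7268
G1 X7.39 Y3.06 E0.8176
G1 X5.66 Y5.66 E0.9085
G1 X3.06 Y7.39 E0.9993
G1 X0.00 Y8.00 E1.0902
G1 X-3.06 Y7.39 E1.1810
G1 X-5.66 Y5.66 E1.2718
G1 X-7.39 Y3.06 E1.3627
G1 X-8.00 Y0.00 E1.4535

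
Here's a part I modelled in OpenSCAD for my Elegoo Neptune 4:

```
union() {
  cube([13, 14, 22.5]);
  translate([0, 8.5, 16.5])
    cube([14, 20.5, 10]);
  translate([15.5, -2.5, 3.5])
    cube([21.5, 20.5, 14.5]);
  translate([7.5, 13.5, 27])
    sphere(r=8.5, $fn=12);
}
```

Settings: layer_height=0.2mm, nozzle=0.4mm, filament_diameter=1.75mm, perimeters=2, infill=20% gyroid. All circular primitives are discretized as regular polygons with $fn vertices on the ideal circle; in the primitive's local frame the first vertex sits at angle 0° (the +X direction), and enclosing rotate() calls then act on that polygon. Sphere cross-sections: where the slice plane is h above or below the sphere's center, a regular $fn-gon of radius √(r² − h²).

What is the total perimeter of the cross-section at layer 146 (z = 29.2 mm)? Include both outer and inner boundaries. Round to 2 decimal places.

At z = 29.2 mm: the cube is absent (z outside [0, 22.5]); the cube at (0, 8.5) is not intersected at this z (z outside [16.5, 26.5]); the cube at (15.5, -2.5) is not intersected at this z (z outside [3.5, 18]); the r=8.5 sphere at (7.5, 13.5) slices to a regular 12-gon of circumradius 8.210 (√(r²−h²) with h=2.2 from center) (perimeter = 2·12·8.210·sin(180°/12) = 51.00 mm); Taking the union: only the r=8.5 sphere at (7.5, 13.5) is present, so the union is just that shape — boundary = 51.00 mm. Overall, the cross-section is a single solid region. Total boundary length (outer) = 51.00 mm.

51.00 mm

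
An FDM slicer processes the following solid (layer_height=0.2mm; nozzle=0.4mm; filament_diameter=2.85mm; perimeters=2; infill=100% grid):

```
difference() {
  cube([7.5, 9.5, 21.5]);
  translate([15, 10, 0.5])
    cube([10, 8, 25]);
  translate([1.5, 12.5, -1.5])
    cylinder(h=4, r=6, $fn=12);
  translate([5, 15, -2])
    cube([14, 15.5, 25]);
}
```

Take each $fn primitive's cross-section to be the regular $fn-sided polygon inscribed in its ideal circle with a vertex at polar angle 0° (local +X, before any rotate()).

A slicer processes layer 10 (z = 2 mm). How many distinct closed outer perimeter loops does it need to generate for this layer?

1

At z = 2 mm: the cube (footprint 7.5×9.5) is included at this height; the cube at (15, 10) (footprint 10×8) is included at this height; the r=6 cylinder at (1.5, 12.5) gives a regular 12-gon of circumradius 6 (constant along its height); the 14×15.5 cube at (5, 15) contributes its full rectangle; Taking the first minus the rest: starting from the 7.5×9.5 cube, the 10×8 cube at (15, 10) misses the remaining region (no effect); the r=6 cylinder at (1.5, 12.5) partially overlaps it — only the 14.40 mm² overlap (of its 108.00 mm²) is removed, clipping the outline; the 14×15.5 cube at (5, 15) misses the remaining region (no effect) — 1 connected region. The result has 1 disconnected region.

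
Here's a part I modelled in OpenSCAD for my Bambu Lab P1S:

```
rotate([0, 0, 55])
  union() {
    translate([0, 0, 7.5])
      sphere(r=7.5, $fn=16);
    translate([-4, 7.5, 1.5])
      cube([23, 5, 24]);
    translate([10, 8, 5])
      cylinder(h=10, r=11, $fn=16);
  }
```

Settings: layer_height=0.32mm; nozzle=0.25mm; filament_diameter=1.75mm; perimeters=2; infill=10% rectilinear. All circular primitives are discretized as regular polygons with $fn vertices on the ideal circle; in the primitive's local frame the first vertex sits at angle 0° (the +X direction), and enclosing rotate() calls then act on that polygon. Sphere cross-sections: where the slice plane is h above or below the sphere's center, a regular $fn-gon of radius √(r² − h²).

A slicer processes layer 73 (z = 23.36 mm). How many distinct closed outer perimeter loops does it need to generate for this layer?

1

At z = 23.36 mm: the sphere is absent (|z−center|=15.860 > r=7.5); the cube at (-4, 7.5) is present — its section is the full 23×5 rectangle; the cylinder at (10, 8) does not reach this height (z outside [5, 15]); Merging all regions: only the 23×5 cube at (-4, 7.5) is present, so the union is just that shape — 1 connected region; (rotated 55° about Z; rotation is an isometry so areas/perimeters/island counts are preserved). The result has 1 disconnected region.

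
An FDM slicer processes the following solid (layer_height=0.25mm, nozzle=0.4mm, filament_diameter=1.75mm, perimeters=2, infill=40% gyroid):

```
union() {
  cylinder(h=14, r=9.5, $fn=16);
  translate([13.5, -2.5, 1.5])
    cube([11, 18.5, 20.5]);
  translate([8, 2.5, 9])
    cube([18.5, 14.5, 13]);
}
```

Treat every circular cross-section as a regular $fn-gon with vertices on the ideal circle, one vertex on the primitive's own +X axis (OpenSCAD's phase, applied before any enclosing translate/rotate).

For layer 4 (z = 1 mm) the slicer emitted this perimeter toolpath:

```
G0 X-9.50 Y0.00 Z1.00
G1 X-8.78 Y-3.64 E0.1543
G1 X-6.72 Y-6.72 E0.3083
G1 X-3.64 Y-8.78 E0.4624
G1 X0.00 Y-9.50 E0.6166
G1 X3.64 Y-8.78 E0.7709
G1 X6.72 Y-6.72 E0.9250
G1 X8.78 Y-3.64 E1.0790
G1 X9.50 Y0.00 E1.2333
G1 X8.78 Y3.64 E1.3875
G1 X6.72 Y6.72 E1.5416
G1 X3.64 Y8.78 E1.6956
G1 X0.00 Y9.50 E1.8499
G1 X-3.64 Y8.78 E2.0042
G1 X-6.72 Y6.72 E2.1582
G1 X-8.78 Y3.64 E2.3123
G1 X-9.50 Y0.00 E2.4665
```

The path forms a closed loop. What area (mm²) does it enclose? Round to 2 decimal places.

Apply the shoelace formula to the sequence of (X, Y) vertices; enclosed area = 276.48 mm².

276.48 mm²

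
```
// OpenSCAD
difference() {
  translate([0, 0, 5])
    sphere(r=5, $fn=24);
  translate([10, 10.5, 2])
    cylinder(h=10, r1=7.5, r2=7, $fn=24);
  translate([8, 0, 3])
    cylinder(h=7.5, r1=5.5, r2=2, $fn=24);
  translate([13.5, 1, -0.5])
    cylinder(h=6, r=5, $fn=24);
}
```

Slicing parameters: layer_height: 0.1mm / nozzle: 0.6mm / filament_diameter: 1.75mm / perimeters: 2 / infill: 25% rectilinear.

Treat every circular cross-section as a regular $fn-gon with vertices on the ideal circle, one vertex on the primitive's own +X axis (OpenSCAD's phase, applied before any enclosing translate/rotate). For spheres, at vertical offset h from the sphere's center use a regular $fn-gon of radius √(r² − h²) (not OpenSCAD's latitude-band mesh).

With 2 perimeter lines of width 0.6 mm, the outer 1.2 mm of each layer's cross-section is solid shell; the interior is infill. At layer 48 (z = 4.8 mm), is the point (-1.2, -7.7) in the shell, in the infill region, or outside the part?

outside

At z = 4.8 mm: the r=5 sphere contributes a regular 24-gon of circumradius √(5²−0.2²) = 4.996; the cone at (10, 10.5) contributes a regular 24-gon of circumradius 7.360 (interpolated between r1=7.5 and r2=7 at t=0.280); the cone at (8, 0): at t=0.240 of its height the radius interpolates to r₁+(r₂−r₁)t = 4.660, giving a regular 24-gon of that circumradius; the r=5 cylinder at (13.5, 1) contributes a regular 24-gon of circumradius 5; Taking the first minus the rest: starting from the r=5 sphere, the cone at (10, 10.5) misses the remaining region (no effect); the cone at (8, 0) partially overlaps it — only the 5.77 mm² overlap (of its 67.44 mm²) is removed, clipping the outline; the r=5 cylinder at (13.5, 1) misses the remaining region (no effect) — 1 connected region. Overall, the cross-section is a single solid region. The nearest boundary edge runs (-0.00, -5.00)→(-1.29, -4.83); distance from the point to it = 2.84 mm. The point is not inside any of the regions above, so it lies outside the cross-section (2.84 mm from the nearest boundary).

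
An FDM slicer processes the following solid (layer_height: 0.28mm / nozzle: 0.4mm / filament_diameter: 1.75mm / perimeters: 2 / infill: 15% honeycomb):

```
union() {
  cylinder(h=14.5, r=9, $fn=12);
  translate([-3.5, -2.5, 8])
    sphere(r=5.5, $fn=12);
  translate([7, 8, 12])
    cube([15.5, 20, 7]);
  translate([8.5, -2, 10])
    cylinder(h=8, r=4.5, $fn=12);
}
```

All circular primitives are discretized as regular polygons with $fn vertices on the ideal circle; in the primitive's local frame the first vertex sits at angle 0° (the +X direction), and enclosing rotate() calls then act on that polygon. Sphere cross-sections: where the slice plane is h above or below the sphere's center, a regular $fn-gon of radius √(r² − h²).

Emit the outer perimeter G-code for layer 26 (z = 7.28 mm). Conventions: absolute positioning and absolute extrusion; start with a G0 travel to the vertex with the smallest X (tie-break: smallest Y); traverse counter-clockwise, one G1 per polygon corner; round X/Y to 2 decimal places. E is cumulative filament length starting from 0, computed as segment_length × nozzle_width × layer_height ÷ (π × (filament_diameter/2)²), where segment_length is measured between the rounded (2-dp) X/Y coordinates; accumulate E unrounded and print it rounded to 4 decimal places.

G0 X-9.00 Y0.00 Z7.28
G1 X-8.64 Y-1.34 E0.0646
G1 X-8.95 Y-2.50 E0.1205
G1 X-8.22 Y-5.23 E0.2521
G1 X-6.23 Y-7.22 E0.3831
G1 X-4.65 Y-7.64 E0.4593
G1 X-4.50 Y-7.79 E0.4692
G1 X0.00 Y-9.00 E0.6861
G1 X4.50 Y-7.79 E0.9031
G1 X7.79 Y-4.50 E1.1198
G1 X9.00 Y0.00 E1.3368
G1 X7.79 Y4.50 E1.5537
G1 X4.50 Y7.79 E1.7704
G1 X0.00 Y9.00 E1.9874
G1 X-4.50 Y7.79 E2.2043
G1 X-7.79 Y4.50 E2.4210
G1 X-9.00 Y0.00 E2.6380

At z = 7.28 mm: the cylinder: section is a regular 12-gon, circumradius r=9; the r=5.5 sphere at (-3.5, -2.5) contributes a regular 12-gon of circumradius √(5.5²−0.72²) = 5.453; the cube at (7, 8) does not reach this height (z outside [12, 19]); the cylinder at (8.5, -2) is not intersected at this z (z outside [10, 18]); Combining (union): the regions partially overlap (shared area 84.40 mm²), so overlapping operands fuse into one piece — 1 connected region. The outline is a single polygon with 16 vertices. Extrusion per mm of travel: 0.4 × 0.28 / (π × 0.875²) = 0.046564. Accumulating E over each segment gives final E = 2.6380.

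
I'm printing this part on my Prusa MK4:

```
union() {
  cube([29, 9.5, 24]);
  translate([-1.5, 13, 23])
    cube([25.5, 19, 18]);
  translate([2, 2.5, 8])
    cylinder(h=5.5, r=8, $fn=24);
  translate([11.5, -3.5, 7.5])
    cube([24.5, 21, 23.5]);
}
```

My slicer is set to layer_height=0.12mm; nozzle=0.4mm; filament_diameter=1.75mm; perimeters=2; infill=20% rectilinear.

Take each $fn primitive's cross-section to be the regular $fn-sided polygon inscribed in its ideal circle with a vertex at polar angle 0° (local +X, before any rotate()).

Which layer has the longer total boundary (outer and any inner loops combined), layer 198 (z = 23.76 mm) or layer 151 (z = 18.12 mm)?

Layer 198 (z = 23.76): the cube (footprint 29×9.5) is included at this height (perimeter 77.00 mm); the cube at (-1.5, 13) (footprint 25.5×19) is included at this height (perimeter 89.00 mm); the cylinder at (2, 2.5) is not intersected at this z (z outside [8, 13.5]); the cube at (11.5, -3.5) (footprint 24.5×21) is included at this height (perimeter 91.00 mm); Combining (union): the regions partially overlap (shared area 222.50 mm²), so the edge portions inside another operand are dropped and the merged outline is re-measured after clipping — boundary = 169.00 mm. So its perimeter = 169.00 mm. Layer 151 (z = 18.12): the cube is present — its section is the full 29×9.5 rectangle (perimeter 77.00 mm); the cube at (-1.5, 13) is not intersected at this z (z outside [23, 41]); the cylinder at (2, 2.5) is not intersected at this z (z outside [8, 13.5]); the 24.5×21 cube at (11.5, -3.5) contributes its full rectangle (perimeter 91.00 mm); Merging all regions: the regions partially overlap (shared area 166.25 mm²), so the edge portions inside another operand are dropped and the merged outline is re-measured after clipping — boundary = 114.00 mm. So its perimeter = 114.00 mm. Layer 198 is larger (169.00 vs 114.00 mm).

layer 198 (z = 23.76 mm)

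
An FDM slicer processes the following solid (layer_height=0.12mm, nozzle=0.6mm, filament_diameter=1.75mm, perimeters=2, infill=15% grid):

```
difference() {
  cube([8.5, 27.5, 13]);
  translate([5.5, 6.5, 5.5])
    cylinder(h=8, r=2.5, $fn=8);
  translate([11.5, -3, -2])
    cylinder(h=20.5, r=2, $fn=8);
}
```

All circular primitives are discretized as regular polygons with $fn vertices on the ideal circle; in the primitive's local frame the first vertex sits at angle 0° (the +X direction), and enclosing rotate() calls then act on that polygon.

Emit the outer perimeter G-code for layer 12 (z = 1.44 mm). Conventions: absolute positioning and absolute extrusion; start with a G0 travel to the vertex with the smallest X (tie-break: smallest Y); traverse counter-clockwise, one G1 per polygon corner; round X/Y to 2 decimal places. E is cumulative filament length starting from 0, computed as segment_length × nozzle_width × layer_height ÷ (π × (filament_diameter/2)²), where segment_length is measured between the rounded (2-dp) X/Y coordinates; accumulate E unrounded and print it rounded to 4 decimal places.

At z = 1.44 mm: the cube is present — its section is the full 8.5×27.5 rectangle; the cylinder at (5.5, 6.5) is absent (z outside [5.5, 13.5]); the r=2 cylinder at (11.5, -3) gives a regular 8-gon of circumradius 2 (constant along its height); Taking the first minus the rest: starting from the 8.5×27.5 cube, the r=2 cylinder at (11.5, -3) misses the remaining region (no effect) — 1 connected region. The outline is a single polygon with 4 vertices. Extrusion per mm of travel: 0.6 × 0.12 / (π × 0.875²) = 0.029934. Accumulating E over each segment gives final E = 2.1553.

G0 X0.00 Y0.00 Z1.44
G1 X8.50 Y0.00 E0.2544
G1 X8.50 Y27.50 E1.0776
G1 X0.00 Y27.50 E1.3321
G1 X0.00 Y0.00 E2.1553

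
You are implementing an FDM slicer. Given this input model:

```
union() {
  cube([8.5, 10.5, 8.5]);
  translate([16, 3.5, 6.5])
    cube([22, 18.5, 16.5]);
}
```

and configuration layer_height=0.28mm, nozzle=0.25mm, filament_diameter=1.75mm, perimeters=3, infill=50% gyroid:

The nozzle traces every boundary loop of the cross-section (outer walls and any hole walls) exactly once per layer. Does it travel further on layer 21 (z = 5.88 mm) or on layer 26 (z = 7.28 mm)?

Layer 21 (z = 5.88): the cube (footprint 8.5×10.5) is included at this height (perimeter 38.00 mm); the cube at (16, 3.5) is not intersected at this z (z outside [6.5, 23]); Merging all regions: only the 8.5×10.5 cube is present, so the union is just that shape — boundary = 38.00 mm. So its perimeter = 38.00 mm. Layer 26 (z = 7.28): the cube (footprint 8.5×10.5) is included at this height (perimeter 38.00 mm); the cube at (16, 3.5) is present — its section is the full 22×18.5 rectangle (perimeter 81.00 mm); Merging all regions: the 2 present regions are separate (no shared area or edge), so areas and boundary lengths simply add and each stays a separate island — boundary = 119.00 mm. So its perimeter = 119.00 mm. Layer 26 is larger (119.00 vs 38.00 mm).

layer 26 (z = 7.28 mm)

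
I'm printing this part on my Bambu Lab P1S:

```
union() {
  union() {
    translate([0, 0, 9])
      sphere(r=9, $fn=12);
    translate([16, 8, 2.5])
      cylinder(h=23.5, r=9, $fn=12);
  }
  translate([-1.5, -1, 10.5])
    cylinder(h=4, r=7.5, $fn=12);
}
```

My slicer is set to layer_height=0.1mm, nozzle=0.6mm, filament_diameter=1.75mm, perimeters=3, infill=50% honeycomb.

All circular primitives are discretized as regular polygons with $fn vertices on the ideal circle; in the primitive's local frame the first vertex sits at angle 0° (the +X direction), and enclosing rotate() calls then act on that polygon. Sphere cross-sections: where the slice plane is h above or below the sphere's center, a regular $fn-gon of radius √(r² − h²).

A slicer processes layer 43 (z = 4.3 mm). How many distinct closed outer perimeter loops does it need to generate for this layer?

2

At z = 4.3 mm: the sphere: section is a regular 12-gon, circumradius = √(r²−h²) = √(9²−4.7²) = 7.675; the r=9 cylinder at (16, 8) contributes a regular 12-gon of circumradius 9; Taking the union: the 2 present regions are separate (no shared area or edge), so areas and boundary lengths simply add and each stays a separate island — 2 connected regions; the cylinder at (-1.5, -1) is absent (z outside [10.5, 14.5]); Taking the union: only that combined region is present, so the union is just that shape — 2 connected regions. The result has 2 disconnected regions.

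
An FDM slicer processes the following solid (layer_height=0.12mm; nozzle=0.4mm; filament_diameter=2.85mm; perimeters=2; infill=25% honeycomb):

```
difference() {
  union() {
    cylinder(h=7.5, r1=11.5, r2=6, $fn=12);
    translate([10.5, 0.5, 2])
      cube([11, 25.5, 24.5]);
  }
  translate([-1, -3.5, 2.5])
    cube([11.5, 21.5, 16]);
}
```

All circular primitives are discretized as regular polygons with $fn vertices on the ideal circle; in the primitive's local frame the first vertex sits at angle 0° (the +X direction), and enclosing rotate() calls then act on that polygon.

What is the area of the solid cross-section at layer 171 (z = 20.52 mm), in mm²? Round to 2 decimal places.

280.50 mm²

At z = 20.52 mm: the cone does not reach this height (z outside [0, 7.5]); the 11×25.5 cube at (10.5, 0.5) contributes its full rectangle (area 280.50 mm²); Combining (union): only the 11×25.5 cube at (10.5, 0.5) is present, so the union is just that shape — area = 280.50 mm²; the cube at (-1, -3.5) is not intersected at this z (z outside [2.5, 18.5]); Taking the first minus the rest: none of the subtracted shapes is present at this height, so that combined region is unchanged — area = 280.50 mm². Overall, the cross-section is a single solid region. Net area = 280.50 mm².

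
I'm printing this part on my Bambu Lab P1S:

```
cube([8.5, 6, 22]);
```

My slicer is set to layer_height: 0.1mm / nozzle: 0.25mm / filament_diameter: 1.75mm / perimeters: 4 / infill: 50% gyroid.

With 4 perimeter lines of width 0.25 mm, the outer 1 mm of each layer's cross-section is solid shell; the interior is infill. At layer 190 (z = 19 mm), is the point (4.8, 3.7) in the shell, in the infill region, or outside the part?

infill

At z = 19 mm: the cube is present — its section is the full 8.5×6 rectangle. Overall, the cross-section is a single solid region. The nearest boundary edge runs (8.50, 6.00)→(0.00, 6.00); distance from the point to it = 2.30 mm. The point is inside the cross-section and 2.30 mm from the nearest boundary — more than the 1 mm shell width (4 × 0.25), so it's in the infill interior.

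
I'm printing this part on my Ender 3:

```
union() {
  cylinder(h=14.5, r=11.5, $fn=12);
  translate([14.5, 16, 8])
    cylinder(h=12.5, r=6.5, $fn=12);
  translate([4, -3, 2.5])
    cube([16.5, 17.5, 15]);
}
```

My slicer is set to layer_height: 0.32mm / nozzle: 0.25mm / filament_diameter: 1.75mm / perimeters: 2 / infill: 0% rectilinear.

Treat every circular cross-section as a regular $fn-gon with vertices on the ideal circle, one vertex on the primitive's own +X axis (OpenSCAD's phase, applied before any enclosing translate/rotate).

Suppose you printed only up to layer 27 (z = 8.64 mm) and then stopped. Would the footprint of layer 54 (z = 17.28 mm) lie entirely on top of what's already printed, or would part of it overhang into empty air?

entirely on top

Compare the two slices. At z = 8.64: the r=11.5 cylinder gives a regular 12-gon of circumradius 11.5 (constant along its height) (area = (12/2)·11.500²·sin(360°/12) = 396.75 mm²); the r=6.5 cylinder at (14.5, 16) contributes a regular 12-gon of circumradius 6.5 (area = (12/2)·6.500²·sin(360°/12) = 126.75 mm²); the 16.5×17.5 cube at (4, -3) contributes its full rectangle (area 288.75 mm²); Taking the union: the regions partially overlap — summed areas 812.25 mm² minus the doubly-counted overlap 121.09 mm² gives 691.16 mm² — area = 691.16 mm². At z = 17.28: the cylinder is absent (z outside [0, 14.5]); the cylinder at (14.5, 16): section is a regular 12-gon, circumradius r=6.5 (area = (12/2)·6.500²·sin(360°/12) = 126.75 mm²); the cube at (4, -3) is present — its section is the full 16.5×17.5 rectangle (area 288.75 mm²); Taking the union: the regions partially overlap — summed areas 415.50 mm² minus the doubly-counted overlap 44.46 mm² gives 371.04 mm² — area = 371.04 mm². Checking containment: the cross-section at z = 17.28 is a subset of the cross-section at z = 8.64.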